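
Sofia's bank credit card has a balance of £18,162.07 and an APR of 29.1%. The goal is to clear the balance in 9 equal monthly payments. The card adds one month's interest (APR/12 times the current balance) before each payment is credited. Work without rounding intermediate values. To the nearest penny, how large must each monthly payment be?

Monthly rate r = 29.1%/12 = 2.425% = 0.02425.
Level-payment amortization: P = B₀·r / (1 − (1+r)^(−n)) = 18162.07·0.02425 / (1 − 1.02425^(−9)).
Denominator 1 − (1+r)^(−9) = 0.193979205.
P = 440.43 / 0.193979205 ≈ 2270.50.

£2,270.50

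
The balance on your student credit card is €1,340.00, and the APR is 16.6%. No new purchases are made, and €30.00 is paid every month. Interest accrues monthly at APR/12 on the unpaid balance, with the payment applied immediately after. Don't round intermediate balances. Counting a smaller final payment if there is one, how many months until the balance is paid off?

Monthly rate r = 16.6%/12 = 1.38333% = 0.0138333.
Recurrence: B ← B·(1+r) − €30.00.
Month 1: interest €18.54; balance after payment €1,328.54.
Month 2: interest €18.38; balance after payment €1,316.91.
Closed form: n = −ln(1 − rB₀/P)/ln(1+r) = −ln(0.38211)/ln(1.01383) ≈ 70.025, so the balance reaches zero during payment 71.

71 payments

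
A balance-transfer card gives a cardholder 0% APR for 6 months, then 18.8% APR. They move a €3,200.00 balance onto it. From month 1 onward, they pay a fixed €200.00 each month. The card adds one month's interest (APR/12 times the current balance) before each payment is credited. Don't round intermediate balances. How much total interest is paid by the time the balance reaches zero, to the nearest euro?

€192

Promo months 1–6 at r₀ = 0%/12 = 0; months 7+ at r₁ = 18.8%/12 = 0.0156667.
After month 6 (no interest yet): B = €3,200.00 − 6·€200.00 = €2,000.00.
Then at r₁ with €200.00/mo: n₂ = −ln(1 − r₁·B/P)/ln(1+r₁) ≈ 10.96 → 11 more payments.
Total paid = 16·€200.00 + €192.28 = €3,392.28; interest = €3,392.28 − €3,200.00 = €192.28.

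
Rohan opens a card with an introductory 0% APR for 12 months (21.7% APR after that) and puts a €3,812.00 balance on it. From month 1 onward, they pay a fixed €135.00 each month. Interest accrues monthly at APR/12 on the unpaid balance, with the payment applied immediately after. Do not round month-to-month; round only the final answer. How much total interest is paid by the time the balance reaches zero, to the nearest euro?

Promo months 1–12 at r₀ = 0%/12 = 0; months 13+ at r₁ = 21.7%/12 = 0.0180833.
After month 12 (no interest yet): B = €3,812.00 − 12·€135.00 = €2,192.00.
Then at r₁ with €135.00/mo: n₂ = −ln(1 − r₁·B/P)/ln(1+r₁) ≈ 19.40 → 20 more payments.
Total paid = 31·€135.00 + €53.68 = €4,238.68; interest = €4,238.68 − €3,812.00 = €426.68.

€427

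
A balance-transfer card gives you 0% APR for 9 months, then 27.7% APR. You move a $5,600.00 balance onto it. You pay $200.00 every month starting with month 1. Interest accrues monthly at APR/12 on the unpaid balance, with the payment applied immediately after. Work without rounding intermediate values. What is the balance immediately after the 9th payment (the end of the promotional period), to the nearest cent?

$3,800.00

Promo months 1–9 at r₀ = 0%/12 = 0; months 10+ at r₁ = 27.7%/12 = 0.0230833.
After month 9 (no interest yet): B = $5,600.00 − 9·$200.00 = $3,800.00.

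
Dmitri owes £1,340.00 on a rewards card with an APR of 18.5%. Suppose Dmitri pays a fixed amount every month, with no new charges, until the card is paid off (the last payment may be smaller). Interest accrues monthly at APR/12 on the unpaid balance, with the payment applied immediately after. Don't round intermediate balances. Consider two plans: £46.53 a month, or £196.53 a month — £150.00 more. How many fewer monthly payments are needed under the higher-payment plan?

Monthly rate r = 18.5%/12 = 1.54167% = 0.0154167.
At £46.53/mo: n = ⌈−ln(1 − rB₀/P)/ln(1+r)⌉ = 39 payments (last £17.07); total interest = total paid − £1,340.00 = £445.21.
At £196.53/mo: 8 payments (last £51.25); total interest £86.96.
Payments saved = 39 − 8 = 31.

31 fewer payments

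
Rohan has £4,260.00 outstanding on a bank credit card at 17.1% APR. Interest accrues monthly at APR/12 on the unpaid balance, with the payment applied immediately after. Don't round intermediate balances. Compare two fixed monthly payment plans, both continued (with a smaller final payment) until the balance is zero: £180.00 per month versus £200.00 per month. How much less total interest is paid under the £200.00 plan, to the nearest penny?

£119.86

Monthly rate r = 17.1%/12 = 1.425% = 0.01425.
At £180.00/mo: n = ⌈−ln(1 − rB₀/P)/ln(1+r)⌉ = 30 payments (last £13.11); total interest = total paid − £4,260.00 = £973.11.
At £200.00/mo: 26 payments (last £113.25); total interest £853.25.
Interest saved = £973.11 − £853.25 = £119.86.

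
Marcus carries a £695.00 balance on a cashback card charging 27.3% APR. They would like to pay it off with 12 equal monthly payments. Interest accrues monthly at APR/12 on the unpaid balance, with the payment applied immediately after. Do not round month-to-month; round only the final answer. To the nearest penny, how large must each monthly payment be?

Monthly rate r = 27.3%/12 = 2.275% = 0.02275.
Level-payment amortization: P = B₀·r / (1 − (1+r)^(−n)) = 695.00·0.02275 / (1 − 1.02275^(−12)).
Denominator 1 − (1+r)^(−12) = 0.236575415.
P = 15.8112 / 0.236575415 ≈ 66.83.

£66.83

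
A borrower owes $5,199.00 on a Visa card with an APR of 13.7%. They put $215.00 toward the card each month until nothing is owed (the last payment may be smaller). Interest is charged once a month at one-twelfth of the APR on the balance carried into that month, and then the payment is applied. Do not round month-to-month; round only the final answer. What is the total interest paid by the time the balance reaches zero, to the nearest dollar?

Monthly rate r = 13.7%/12 = 1.14167% = 0.0114167.
Payoff takes n = ⌈−ln(1 − rB₀/P)/ln(1+r)⌉ = ⌈28.459⌉ = 29 payments; the last is $98.91.
Total paid = 28·$215.00 + $98.91 = $6,118.91.
Total interest = total paid − principal = $6,118.91 − $5,199.00 = $919.91.

$920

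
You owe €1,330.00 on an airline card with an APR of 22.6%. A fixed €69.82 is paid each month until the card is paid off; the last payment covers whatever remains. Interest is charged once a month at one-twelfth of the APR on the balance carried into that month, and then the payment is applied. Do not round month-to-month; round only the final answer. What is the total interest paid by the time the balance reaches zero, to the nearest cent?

Monthly rate r = 22.6%/12 = 1.88333% = 0.0188333.
Payoff takes n = ⌈−ln(1 − rB₀/P)/ln(1+r)⌉ = ⌈23.815⌉ = 24 payments; the last is €57.00.
Total paid = 23·€69.82 + €57.00 = €1,662.86.
Total interest = total paid − principal = €1,662.86 − €1,330.00 = €332.86.

€332.86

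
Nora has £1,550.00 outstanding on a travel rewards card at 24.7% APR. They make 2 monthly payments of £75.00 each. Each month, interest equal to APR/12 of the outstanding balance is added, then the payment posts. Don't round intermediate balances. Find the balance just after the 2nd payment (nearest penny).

£1,462.92

Monthly rate r = 24.7%/12 = 2.05833% = 0.0205833.
Each month: B ← B·(1+r) − £75.00.
Month 1: interest £31.90; balance after payment £1,506.90.
Month 2: interest £31.02; balance after payment £1,462.92.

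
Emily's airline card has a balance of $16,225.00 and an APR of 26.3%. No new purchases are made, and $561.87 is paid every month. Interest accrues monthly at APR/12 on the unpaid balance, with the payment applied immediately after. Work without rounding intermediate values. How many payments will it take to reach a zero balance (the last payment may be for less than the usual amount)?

47 payments

Monthly rate r = 26.3%/12 = 2.19167% = 0.0219167.
Recurrence: B ← B·(1+r) − $561.87.
Month 1: interest $355.60; balance after payment $16,018.73.
Month 2: interest $351.08; balance after payment $15,807.94.
Closed form: n = −ln(1 − rB₀/P)/ln(1+r) = −ln(0.36712)/ln(1.02192) ≈ 46.221, so the balance reaches zero during payment 47.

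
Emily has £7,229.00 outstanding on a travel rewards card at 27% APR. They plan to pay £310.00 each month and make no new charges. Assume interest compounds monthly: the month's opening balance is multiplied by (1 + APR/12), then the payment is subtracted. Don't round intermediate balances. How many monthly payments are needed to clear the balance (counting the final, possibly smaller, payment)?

Monthly rate r = 27%/12 = 2.25% = 0.0225.
Recurrence: B ← B·(1+r) − £310.00.
Month 1: interest £162.65; balance after payment £7,081.65.
Month 2: interest £159.34; balance after payment £6,930.99.
Closed form: n = −ln(1 − rB₀/P)/ln(1+r) = −ln(0.47531)/ln(1.0225) ≈ 33.427, so the balance reaches zero during payment 34.

34 months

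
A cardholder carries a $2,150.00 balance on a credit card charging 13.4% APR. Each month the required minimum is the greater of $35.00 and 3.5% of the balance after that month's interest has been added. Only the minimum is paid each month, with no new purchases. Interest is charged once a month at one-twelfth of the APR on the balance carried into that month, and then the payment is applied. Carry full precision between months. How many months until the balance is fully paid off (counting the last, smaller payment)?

66 months

Monthly rate r = 13.4%/12 = 1.11667% = 0.0111667.
While 3.5% of the post-interest balance exceeds $35.00, each month B ← (B·(1+r))·(1 − 0.035), i.e. B shrinks by the factor (1+r)·0.965 = 0.97578.
This holds for months 1–32. Entering month 33 the balance is $980.94; 3.5% of the post-interest balance is now below $35.00, so the flat $35.00 minimum applies from here.
From month 33 a fixed $35.00 at rate r clears $980.94 in 34 more payments. Total: 32 + 34 = 66 months.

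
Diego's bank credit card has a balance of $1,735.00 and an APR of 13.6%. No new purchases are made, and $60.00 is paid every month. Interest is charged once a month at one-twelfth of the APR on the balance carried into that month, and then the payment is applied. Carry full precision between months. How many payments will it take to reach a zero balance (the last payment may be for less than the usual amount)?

36 months

Monthly rate r = 13.6%/12 = 1.13333% = 0.0113333.
Recurrence: B ← B·(1+r) − $60.00.
Month 1: interest $19.66; balance after payment $1,694.66.
Month 2: interest $19.21; balance after payment $1,653.87.
Closed form: n = −ln(1 − rB₀/P)/ln(1+r) = −ln(0.67228)/ln(1.01133) ≈ 35.235, so the balance reaches zero during payment 36.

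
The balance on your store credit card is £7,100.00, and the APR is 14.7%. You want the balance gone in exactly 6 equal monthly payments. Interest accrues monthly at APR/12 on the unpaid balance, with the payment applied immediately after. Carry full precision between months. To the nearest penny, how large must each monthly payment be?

£1,234.58

Monthly rate r = 14.7%/12 = 1.225% = 0.01225.
Level-payment amortization: P = B₀·r / (1 − (1+r)^(−n)) = 7100.00·0.01225 / (1 − 1.01225^(−6)).
Denominator 1 − (1+r)^(−6) = 0.070448861.
P = 86.975 / 0.070448861 ≈ 1234.58.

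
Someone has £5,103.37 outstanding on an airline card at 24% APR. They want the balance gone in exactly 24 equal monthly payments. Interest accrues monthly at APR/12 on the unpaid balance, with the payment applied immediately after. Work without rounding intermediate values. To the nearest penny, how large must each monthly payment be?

Monthly rate r = 24%/12 = 2% = 0.02.
Level-payment amortization: P = B₀·r / (1 − (1+r)^(−n)) = 5103.37·0.02 / (1 − 1.02^(−24)).
Denominator 1 − (1+r)^(−24) = 0.378278512.
P = 102.067 / 0.378278512 ≈ 269.82.

£269.82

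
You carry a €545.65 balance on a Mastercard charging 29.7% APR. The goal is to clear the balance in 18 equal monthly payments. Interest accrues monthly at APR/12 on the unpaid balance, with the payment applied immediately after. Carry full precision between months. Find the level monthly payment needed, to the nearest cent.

Monthly rate r = 29.7%/12 = 2.475% = 0.02475.
Level-payment amortization: P = B₀·r / (1 − (1+r)^(−n)) = 545.65·0.02475 / (1 − 1.02475^(−18)).
Denominator 1 − (1+r)^(−18) = 0.356012683.
P = 13.5048 / 0.356012683 ≈ 37.93.

€37.93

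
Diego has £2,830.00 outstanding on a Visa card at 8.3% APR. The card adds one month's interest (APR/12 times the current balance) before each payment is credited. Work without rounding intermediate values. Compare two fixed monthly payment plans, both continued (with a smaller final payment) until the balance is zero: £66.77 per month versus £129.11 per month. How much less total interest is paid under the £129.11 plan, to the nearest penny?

Monthly rate r = 8.3%/12 = 0.691667% = 0.00691667.
At £66.77/mo: n = ⌈−ln(1 − rB₀/P)/ln(1+r)⌉ = 51 payments (last £22.38); total interest = total paid − £2,830.00 = £530.88.
At £129.11/mo: 24 payments (last £110.14); total interest £249.67.
Interest saved = £530.88 − £249.67 = £281.21.

£281.21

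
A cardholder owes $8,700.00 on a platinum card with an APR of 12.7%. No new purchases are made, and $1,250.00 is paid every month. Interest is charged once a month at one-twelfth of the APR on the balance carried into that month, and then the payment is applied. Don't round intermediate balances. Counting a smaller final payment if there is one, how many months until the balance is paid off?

8 payments

Monthly rate r = 12.7%/12 = 1.05833% = 0.0105833.
Recurrence: B ← B·(1+r) − $1,250.00.
Month 1: interest $92.08; balance after payment $7,542.08.
Month 2: interest $79.82; balance after payment $6,371.90.
Closed form: n = −ln(1 − rB₀/P)/ln(1+r) = −ln(0.92634)/ln(1.01058) ≈ 7.268, so the balance reaches zero during payment 8.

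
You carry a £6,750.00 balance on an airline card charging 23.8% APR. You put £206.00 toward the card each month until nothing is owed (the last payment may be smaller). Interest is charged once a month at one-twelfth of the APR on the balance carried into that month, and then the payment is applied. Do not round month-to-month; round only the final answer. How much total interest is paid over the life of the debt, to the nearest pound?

£4,259

Monthly rate r = 23.8%/12 = 1.98333% = 0.0198333.
Payoff takes n = ⌈−ln(1 − rB₀/P)/ln(1+r)⌉ = ⌈53.438⌉ = 54 payments; the last is £90.67.
Total paid = 53·£206.00 + £90.67 = £11,008.67.
Total interest = total paid − principal = £11,008.67 − £6,750.00 = £4,258.67.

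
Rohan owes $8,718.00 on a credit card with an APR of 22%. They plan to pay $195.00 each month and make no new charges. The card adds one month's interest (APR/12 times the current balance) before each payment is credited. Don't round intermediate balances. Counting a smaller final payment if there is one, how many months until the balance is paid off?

95 months

Monthly rate r = 22%/12 = 1.83333% = 0.0183333.
Recurrence: B ← B·(1+r) − $195.00.
Month 1: interest $159.83; balance after payment $8,682.83.
Month 2: interest $159.19; balance after payment $8,647.02.
Closed form: n = −ln(1 − rB₀/P)/ln(1+r) = −ln(0.18036)/ln(1.01833) ≈ 94.280, so the balance reaches zero during payment 95.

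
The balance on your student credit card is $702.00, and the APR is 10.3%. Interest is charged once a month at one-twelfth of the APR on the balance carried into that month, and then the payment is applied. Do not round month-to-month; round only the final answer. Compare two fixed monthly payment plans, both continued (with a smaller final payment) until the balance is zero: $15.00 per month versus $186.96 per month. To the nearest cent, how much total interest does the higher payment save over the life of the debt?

Monthly rate r = 10.3%/12 = 0.858333% = 0.00858333.
At $15.00/mo: n = ⌈−ln(1 − rB₀/P)/ln(1+r)⌉ = 61 payments (last $1.52); total interest = total paid − $702.00 = $199.52.
At $186.96/mo: 4 payments (last $155.85); total interest $14.73.
Interest saved = $199.52 − $14.73 = $184.79.

$184.79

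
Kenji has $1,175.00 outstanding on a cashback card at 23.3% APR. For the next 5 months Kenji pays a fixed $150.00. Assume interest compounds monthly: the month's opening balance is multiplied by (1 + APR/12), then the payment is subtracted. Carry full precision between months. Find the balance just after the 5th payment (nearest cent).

$513.89

Monthly rate r = 23.3%/12 = 1.94167% = 0.0194167.
Each month: B ← B·(1+r) − $150.00.
Month 1: interest $22.81; balance after payment $1,047.81.
Month 2: interest $20.35; balance after payment $918.16.
Month 3: interest $17.83; balance after payment $785.99.
Month 4: interest $15.26; balance after payment $651.25.
Month 5: interest $12.65; balance after payment $513.89.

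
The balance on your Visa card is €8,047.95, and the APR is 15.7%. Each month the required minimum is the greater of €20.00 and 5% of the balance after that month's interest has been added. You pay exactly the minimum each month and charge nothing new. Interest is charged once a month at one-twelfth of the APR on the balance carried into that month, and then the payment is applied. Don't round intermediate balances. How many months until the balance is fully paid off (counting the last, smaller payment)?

102 months

Monthly rate r = 15.7%/12 = 1.30833% = 0.0130833.
While 5% of the post-interest balance exceeds €20.00, each month B ← (B·(1+r))·(1 − 0.05), i.e. B shrinks by the factor (1+r)·0.95 = 0.96243.
This holds for months 1–79. Entering month 80 the balance is €390.68; 5% of the post-interest balance is now below €20.00, so the flat €20.00 minimum applies from here.
From month 80 a fixed €20.00 at rate r clears €390.68 in 23 more payments. Total: 79 + 23 = 102 months.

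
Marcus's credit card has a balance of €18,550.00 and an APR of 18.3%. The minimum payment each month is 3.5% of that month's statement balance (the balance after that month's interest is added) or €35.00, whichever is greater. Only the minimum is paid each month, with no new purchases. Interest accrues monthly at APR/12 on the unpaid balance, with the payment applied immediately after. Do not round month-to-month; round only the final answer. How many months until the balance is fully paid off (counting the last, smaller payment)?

181 months

Monthly rate r = 18.3%/12 = 1.525% = 0.01525.
While 3.5% of the post-interest balance exceeds €35.00, each month B ← (B·(1+r))·(1 − 0.035), i.e. B shrinks by the factor (1+r)·0.965 = 0.97972.
This holds for months 1–144. Entering month 145 the balance is €970.04; 3.5% of the post-interest balance is now below €35.00, so the flat €35.00 minimum applies from here.
From month 145 a fixed €35.00 at rate r clears €970.04 in 37 more payments. Total: 144 + 37 = 181 months.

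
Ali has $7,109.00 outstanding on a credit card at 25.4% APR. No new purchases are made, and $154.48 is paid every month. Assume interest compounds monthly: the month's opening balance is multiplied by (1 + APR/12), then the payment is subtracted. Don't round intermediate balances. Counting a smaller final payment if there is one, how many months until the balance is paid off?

175 months

Monthly rate r = 25.4%/12 = 2.11667% = 0.0211667.
Recurrence: B ← B·(1+r) − $154.48.
Month 1: interest $150.47; balance after payment $7,104.99.
Month 2: interest $150.39; balance after payment $7,100.90.
Closed form: n = −ln(1 − rB₀/P)/ln(1+r) = −ln(0.025933)/ln(1.02117) ≈ 174.366, so the balance reaches zero during payment 175.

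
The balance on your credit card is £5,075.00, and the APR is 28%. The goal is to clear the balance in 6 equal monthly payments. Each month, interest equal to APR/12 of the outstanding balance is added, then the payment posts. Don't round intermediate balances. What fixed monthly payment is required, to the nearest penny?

£916.24

Monthly rate r = 28%/12 = 2.33333% = 0.0233333.
Level-payment amortization: P = B₀·r / (1 − (1+r)^(−n)) = 5075.00·0.0233333 / (1 − 1.02333^(−6)).
Denominator 1 − (1+r)^(−6) = 0.129242396.
P = 118.417 / 0.129242396 ≈ 916.24.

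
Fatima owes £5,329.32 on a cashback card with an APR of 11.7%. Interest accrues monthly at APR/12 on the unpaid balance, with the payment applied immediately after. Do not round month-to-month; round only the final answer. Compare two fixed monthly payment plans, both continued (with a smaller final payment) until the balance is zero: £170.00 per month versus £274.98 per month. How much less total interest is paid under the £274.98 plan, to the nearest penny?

Monthly rate r = 11.7%/12 = 0.975% = 0.00975.
At £170.00/mo: n = ⌈−ln(1 − rB₀/P)/ln(1+r)⌉ = 38 payments (last £101.46); total interest = total paid − £5,329.32 = £1,062.14.
At £274.98/mo: 22 payments (last £161.37); total interest £606.63.
Interest saved = £1,062.14 − £606.63 = £455.51.

£455.51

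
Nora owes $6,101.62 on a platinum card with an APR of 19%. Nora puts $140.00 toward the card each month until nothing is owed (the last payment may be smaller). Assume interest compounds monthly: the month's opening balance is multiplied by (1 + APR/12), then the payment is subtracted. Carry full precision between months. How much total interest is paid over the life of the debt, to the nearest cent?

$4,337.99

Monthly rate r = 19%/12 = 1.58333% = 0.0158333.
Payoff takes n = ⌈−ln(1 − rB₀/P)/ln(1+r)⌉ = ⌈74.567⌉ = 75 payments; the last is $79.61.
Total paid = 74·$140.00 + $79.61 = $10,439.61.
Total interest = total paid − principal = $10,439.61 − $6,101.62 = $4,337.99.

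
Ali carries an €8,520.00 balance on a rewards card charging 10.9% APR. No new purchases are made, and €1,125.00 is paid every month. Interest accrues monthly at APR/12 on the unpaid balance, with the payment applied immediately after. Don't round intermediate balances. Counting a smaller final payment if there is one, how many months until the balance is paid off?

8 payments

Monthly rate r = 10.9%/12 = 0.908333% = 0.00908333.
Recurrence: B ← B·(1+r) − €1,125.00.
Month 1: interest €77.39; balance after payment €7,472.39.
Month 2: interest €67.87; balance after payment €6,415.26.
Closed form: n = −ln(1 − rB₀/P)/ln(1+r) = −ln(0.93121)/ln(1.00908) ≈ 7.882, so the balance reaches zero during payment 8.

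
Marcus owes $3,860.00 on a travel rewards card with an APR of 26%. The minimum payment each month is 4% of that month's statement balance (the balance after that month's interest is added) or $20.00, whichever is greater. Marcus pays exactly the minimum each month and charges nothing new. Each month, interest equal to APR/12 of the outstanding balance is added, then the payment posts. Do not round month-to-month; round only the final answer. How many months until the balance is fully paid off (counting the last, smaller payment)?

142 months

Monthly rate r = 26%/12 = 2.16667% = 0.0216667.
While 4% of the post-interest balance exceeds $20.00, each month B ← (B·(1+r))·(1 − 0.04), i.e. B shrinks by the factor (1+r)·0.96 = 0.9808.
This holds for months 1–107. Entering month 108 the balance is $484.95; 4% of the post-interest balance is now below $20.00, so the flat $20.00 minimum applies from here.
From month 108 a fixed $20.00 at rate r clears $484.95 in 35 more payments. Total: 107 + 35 = 142 months.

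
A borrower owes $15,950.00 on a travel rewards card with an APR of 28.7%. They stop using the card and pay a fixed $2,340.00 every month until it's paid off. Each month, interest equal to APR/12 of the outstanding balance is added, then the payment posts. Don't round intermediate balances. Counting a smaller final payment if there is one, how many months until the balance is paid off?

Monthly rate r = 28.7%/12 = 2.39167% = 0.0239167.
Recurrence: B ← B·(1+r) − $2,340.00.
Month 1: interest $381.47; balance after payment $13,991.47.
Month 2: interest $334.63; balance after payment $11,986.10.
Closed form: n = −ln(1 − rB₀/P)/ln(1+r) = −ln(0.83698)/ln(1.02392) ≈ 7.529, so the balance reaches zero during payment 8.

8 payments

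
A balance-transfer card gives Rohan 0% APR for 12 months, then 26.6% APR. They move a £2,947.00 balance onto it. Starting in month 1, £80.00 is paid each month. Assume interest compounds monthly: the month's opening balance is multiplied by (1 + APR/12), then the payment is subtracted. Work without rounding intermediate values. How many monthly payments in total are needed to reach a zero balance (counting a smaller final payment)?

Promo months 1–12 at r₀ = 0%/12 = 0; months 13+ at r₁ = 26.6%/12 = 0.0221667.
After month 12 (no interest yet): B = £2,947.00 − 12·£80.00 = £1,987.00.
Then at r₁ with £80.00/mo: n₂ = −ln(1 − r₁·B/P)/ln(1+r₁) ≈ 36.48 → 37 more payments.

49 payments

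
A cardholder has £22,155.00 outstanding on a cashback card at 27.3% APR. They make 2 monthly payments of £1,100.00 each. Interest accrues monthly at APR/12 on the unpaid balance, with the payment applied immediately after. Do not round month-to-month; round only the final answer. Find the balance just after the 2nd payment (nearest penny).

£20,949.49

Monthly rate r = 27.3%/12 = 2.275% = 0.02275.
Each month: B ← B·(1+r) − £1,100.00.
Month 1: interest £504.03; balance after payment £21,559.03.
Month 2: interest £490.47; balance after payment £20,949.49.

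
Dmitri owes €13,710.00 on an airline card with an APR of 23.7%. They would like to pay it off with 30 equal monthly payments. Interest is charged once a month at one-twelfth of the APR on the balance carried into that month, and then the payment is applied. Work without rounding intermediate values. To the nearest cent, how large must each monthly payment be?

Monthly rate r = 23.7%/12 = 1.975% = 0.01975.
Level-payment amortization: P = B₀·r / (1 − (1+r)^(−n)) = 13710.00·0.01975 / (1 − 1.01975^(−30)).
Denominator 1 − (1+r)^(−30) = 0.443854304.
P = 270.772 / 0.443854304 ≈ 610.05.

€610.05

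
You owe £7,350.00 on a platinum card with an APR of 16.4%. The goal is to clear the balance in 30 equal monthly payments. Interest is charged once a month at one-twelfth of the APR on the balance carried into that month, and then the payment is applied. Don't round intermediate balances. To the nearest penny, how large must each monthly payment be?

£300.29

Monthly rate r = 16.4%/12 = 1.36667% = 0.0136667.
Level-payment amortization: P = B₀·r / (1 − (1+r)^(−n)) = 7350.00·0.0136667 / (1 − 1.01367^(−30)).
Denominator 1 − (1+r)^(−30) = 0.334504632.
P = 100.45 / 0.334504632 ≈ 300.29.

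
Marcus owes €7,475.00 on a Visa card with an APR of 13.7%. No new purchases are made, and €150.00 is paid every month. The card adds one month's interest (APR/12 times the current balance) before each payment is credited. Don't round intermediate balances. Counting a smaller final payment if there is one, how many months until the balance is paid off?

Monthly rate r = 13.7%/12 = 1.14167% = 0.0114167.
Recurrence: B ← B·(1+r) − €150.00.
Month 1: interest €85.34; balance after payment €7,410.34.
Month 2: interest €84.60; balance after payment €7,344.94.
Closed form: n = −ln(1 − rB₀/P)/ln(1+r) = −ln(0.43107)/ln(1.01142) ≈ 74.127, so the balance reaches zero during payment 75.

75 payments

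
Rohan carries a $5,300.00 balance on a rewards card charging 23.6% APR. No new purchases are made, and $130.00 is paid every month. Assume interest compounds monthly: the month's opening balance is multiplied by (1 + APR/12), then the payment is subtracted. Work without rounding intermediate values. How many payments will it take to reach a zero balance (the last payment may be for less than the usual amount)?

Monthly rate r = 23.6%/12 = 1.96667% = 0.0196667.
Recurrence: B ← B·(1+r) − $130.00.
Month 1: interest $104.23; balance after payment $5,274.23.
Month 2: interest $103.73; balance after payment $5,247.96.
Closed form: n = −ln(1 − rB₀/P)/ln(1+r) = −ln(0.19821)/ln(1.01967) ≈ 83.101, so the balance reaches zero during payment 84.

84 payments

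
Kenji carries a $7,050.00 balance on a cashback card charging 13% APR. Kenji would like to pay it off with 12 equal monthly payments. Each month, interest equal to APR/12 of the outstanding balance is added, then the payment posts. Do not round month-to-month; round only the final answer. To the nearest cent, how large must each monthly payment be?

$629.69

Monthly rate r = 13%/12 = 1.08333% = 0.0108333.
Level-payment amortization: P = B₀·r / (1 − (1+r)^(−n)) = 7050.00·0.0108333 / (1 − 1.01083^(−12)).
Denominator 1 − (1+r)^(−12) = 0.121290459.
P = 76.375 / 0.121290459 ≈ 629.69.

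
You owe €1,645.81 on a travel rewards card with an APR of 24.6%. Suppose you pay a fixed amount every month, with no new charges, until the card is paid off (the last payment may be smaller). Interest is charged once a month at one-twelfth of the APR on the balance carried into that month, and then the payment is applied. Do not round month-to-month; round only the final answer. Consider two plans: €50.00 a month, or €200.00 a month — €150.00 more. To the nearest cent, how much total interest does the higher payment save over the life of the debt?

Monthly rate r = 24.6%/12 = 2.05% = 0.0205.
At €50.00/mo: n = ⌈−ln(1 − rB₀/P)/ln(1+r)⌉ = 56 payments (last €17.76); total interest = total paid − €1,645.81 = €1,121.95.
At €200.00/mo: 10 payments (last €21.13); total interest €175.32.
Interest saved = €1,121.95 − €175.32 = €946.63.

€946.63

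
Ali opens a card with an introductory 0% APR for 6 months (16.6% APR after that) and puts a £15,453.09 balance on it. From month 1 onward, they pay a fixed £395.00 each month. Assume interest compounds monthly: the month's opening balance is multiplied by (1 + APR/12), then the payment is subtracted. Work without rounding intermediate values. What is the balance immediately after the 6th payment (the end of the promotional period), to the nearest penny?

£13,083.09

Promo months 1–6 at r₀ = 0%/12 = 0; months 7+ at r₁ = 16.6%/12 = 0.0138333.
After month 6 (no interest yet): B = £15,453.09 − 6·£395.00 = £13,083.09.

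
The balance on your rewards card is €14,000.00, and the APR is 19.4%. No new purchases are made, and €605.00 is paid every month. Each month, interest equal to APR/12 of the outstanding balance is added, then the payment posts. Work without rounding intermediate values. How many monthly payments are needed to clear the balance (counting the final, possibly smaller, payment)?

30 months

Monthly rate r = 19.4%/12 = 1.61667% = 0.0161667.
Recurrence: B ← B·(1+r) − €605.00.
Month 1: interest €226.33; balance after payment €13,621.33.
Month 2: interest €220.21; balance after payment €13,236.54.
Closed form: n = −ln(1 − rB₀/P)/ln(1+r) = −ln(0.6259)/ln(1.01617) ≈ 29.218, so the balance reaches zero during payment 30.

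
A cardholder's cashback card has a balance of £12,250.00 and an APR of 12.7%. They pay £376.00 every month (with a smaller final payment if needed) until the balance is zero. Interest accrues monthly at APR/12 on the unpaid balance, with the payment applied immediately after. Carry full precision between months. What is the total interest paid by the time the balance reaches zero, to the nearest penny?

£2,851.34

Monthly rate r = 12.7%/12 = 1.05833% = 0.0105833.
Payoff takes n = ⌈−ln(1 − rB₀/P)/ln(1+r)⌉ = ⌈40.162⌉ = 41 payments; the last is £61.34.
Total paid = 40·£376.00 + £61.34 = £15,101.34.
Total interest = total paid − principal = £15,101.34 − £12,250.00 = £2,851.34.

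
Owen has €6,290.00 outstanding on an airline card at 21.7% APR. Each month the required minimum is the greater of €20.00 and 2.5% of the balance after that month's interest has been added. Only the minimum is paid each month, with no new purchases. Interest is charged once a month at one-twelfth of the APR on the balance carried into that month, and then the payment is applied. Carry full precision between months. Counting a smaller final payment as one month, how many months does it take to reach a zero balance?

Monthly rate r = 21.7%/12 = 1.80833% = 0.0180833.
While 2.5% of the post-interest balance exceeds €20.00, each month B ← (B·(1+r))·(1 − 0.025), i.e. B shrinks by the factor (1+r)·0.975 = 0.99263.
This holds for months 1–282. Entering month 283 the balance is €781.36; 2.5% of the post-interest balance is now below €20.00, so the flat €20.00 minimum applies from here.
From month 283 a fixed €20.00 at rate r clears €781.36 in 69 more payments. Total: 282 + 69 = 351 months.

351 months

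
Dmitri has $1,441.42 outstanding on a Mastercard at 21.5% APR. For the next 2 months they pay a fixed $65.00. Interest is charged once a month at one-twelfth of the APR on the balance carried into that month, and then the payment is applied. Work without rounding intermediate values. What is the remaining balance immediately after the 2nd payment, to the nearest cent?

$1,362.37

Monthly rate r = 21.5%/12 = 1.79167% = 0.0179167.
Each month: B ← B·(1+r) − $65.00.
Month 1: interest $25.83; balance after payment $1,402.25.
Month 2: interest $25.12; balance after payment $1,362.37.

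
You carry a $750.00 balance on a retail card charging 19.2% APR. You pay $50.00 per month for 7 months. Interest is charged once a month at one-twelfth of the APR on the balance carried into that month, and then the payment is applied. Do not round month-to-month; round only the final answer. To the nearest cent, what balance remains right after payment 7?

$470.89

Monthly rate r = 19.2%/12 = 1.6% = 0.016.
Each month: B ← B·(1+r) − $50.00.
Month 1: interest $12.00; balance after payment $712.00.
Month 2: interest $11.39; balance after payment $673.39.
Month 3: interest $10.77; balance after payment $634.17.
Month 4: interest $10.15; balance after payment $594.31.
Month 5: interest $9.51; balance after payment $553.82.
Month 6: interest $8.86; balance after payment $512.68.
Month 7: interest $8.20; balance after payment $470.89.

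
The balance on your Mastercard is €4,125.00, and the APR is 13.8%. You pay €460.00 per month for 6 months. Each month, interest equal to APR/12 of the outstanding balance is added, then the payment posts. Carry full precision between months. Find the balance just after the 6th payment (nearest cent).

€1,577.36

Monthly rate r = 13.8%/12 = 1.15% = 0.0115.
Each month: B ← B·(1+r) − €460.00.
Month 1: interest €47.44; balance after payment €3,712.44.
Month 2: interest €42.69; balance after payment €3,295.13.
Month 3: interest €37.89; balance after payment €2,873.02.
Month 4: interest €33.04; balance after payment €2,446.06.
Month 5: interest €28.13; balance after payment €2,014.19.
Month 6: interest €23.16; balance after payment €1,577.36.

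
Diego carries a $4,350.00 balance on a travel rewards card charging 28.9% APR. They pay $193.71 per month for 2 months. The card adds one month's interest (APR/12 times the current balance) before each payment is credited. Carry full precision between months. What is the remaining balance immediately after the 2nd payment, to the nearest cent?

Monthly rate r = 28.9%/12 = 2.40833% = 0.0240833.
Each month: B ← B·(1+r) − $193.71.
Month 1: interest $104.76; balance after payment $4,261.05.
Month 2: interest $102.62; balance after payment $4,169.96.

$4,169.96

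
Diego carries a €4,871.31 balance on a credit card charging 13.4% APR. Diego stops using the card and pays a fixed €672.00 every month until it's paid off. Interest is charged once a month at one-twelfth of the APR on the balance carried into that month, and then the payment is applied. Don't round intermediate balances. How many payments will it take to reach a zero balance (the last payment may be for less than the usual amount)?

8 payments

Monthly rate r = 13.4%/12 = 1.11667% = 0.0111667.
Recurrence: B ← B·(1+r) − €672.00.
Month 1: interest €54.40; balance after payment €4,253.71.
Month 2: interest €47.50; balance after payment €3,629.21.
Closed form: n = −ln(1 − rB₀/P)/ln(1+r) = −ln(0.91905)/ln(1.01117) ≈ 7.601, so the balance reaches zero during payment 8.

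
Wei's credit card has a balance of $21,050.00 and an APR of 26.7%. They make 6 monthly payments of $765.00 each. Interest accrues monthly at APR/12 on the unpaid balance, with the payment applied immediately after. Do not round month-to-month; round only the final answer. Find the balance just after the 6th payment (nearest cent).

Monthly rate r = 26.7%/12 = 2.225% = 0.02225.
Each month: B ← B·(1+r) − $765.00.
Month 1: interest $468.36; balance after payment $20,753.36.
Month 2: interest $461.76; balance after payment $20,450.12.
Month 3: interest $455.02; balance after payment $20,140.14.
Month 4: interest $448.12; balance after payment $19,823.26.
Month 5: interest $441.07; balance after payment $19,499.33.
Month 6: interest $433.86; balance after payment $19,168.19.

$19,168.19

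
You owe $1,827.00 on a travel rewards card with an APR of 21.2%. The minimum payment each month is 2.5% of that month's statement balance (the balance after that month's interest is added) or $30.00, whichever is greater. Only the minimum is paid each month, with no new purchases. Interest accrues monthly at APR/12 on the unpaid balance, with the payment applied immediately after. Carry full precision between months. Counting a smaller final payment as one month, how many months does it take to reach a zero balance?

124 months

Monthly rate r = 21.2%/12 = 1.76667% = 0.0176667.
While 2.5% of the post-interest balance exceeds $30.00, each month B ← (B·(1+r))·(1 − 0.025), i.e. B shrinks by the factor (1+r)·0.975 = 0.99223.
This holds for months 1–57. Entering month 58 the balance is $1,170.90; 2.5% of the post-interest balance is now below $30.00, so the flat $30.00 minimum applies from here.
From month 58 a fixed $30.00 at rate r clears $1,170.90 in 67 more payments. Total: 57 + 67 = 124 months.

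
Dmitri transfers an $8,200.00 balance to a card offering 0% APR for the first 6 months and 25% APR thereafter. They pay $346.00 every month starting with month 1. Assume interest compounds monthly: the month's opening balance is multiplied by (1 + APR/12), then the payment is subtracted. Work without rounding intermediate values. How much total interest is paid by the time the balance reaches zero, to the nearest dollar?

$1,596

Promo months 1–6 at r₀ = 0%/12 = 0; months 7+ at r₁ = 25%/12 = 0.0208333.
After month 6 (no interest yet): B = $8,200.00 − 6·$346.00 = $6,124.00.
Then at r₁ with $346.00/mo: n₂ = −ln(1 − r₁·B/P)/ln(1+r₁) ≈ 22.31 → 23 more payments.
Total paid = 28·$346.00 + $108.33 = $9,796.33; interest = $9,796.33 − $8,200.00 = $1,596.33.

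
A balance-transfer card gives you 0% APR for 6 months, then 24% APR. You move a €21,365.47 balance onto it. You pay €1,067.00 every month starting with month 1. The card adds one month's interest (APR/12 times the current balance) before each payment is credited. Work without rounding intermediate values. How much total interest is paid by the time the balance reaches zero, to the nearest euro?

Promo months 1–6 at r₀ = 0%/12 = 0; months 7+ at r₁ = 24%/12 = 0.02.
After month 6 (no interest yet): B = €21,365.47 − 6·€1,067.00 = €14,963.47.
Then at r₁ with €1,067.00/mo: n₂ = −ln(1 − r₁·B/P)/ln(1+r₁) ≈ 16.62 → 17 more payments.
Total paid = 22·€1,067.00 + €666.59 = €24,140.59; interest = €24,140.59 − €21,365.47 = €2,775.12.

€2,775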